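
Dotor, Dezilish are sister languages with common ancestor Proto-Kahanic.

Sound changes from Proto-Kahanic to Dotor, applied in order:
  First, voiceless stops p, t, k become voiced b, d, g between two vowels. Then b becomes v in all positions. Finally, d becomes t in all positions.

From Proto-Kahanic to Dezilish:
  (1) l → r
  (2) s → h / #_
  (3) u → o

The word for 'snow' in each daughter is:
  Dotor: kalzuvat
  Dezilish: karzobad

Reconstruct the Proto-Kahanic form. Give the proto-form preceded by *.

*kalzubad

Position 6: Dotor has v, Dezilish has b. Dezilish preserves b here (none of its changes turn any other segment into b), so the proto-segment is *b.
Position 3: Dotor has l, Dezilish has r. Dotor preserves l here (none of its changes turn any other segment into l), so the proto-segment is *l.
This points to *kalzubad. Verify forward in each daughter:
Dotor: start from *kalzubad.
  rule 1: no change — kalzubad
  rule 2 (unconditioned shift): kalzubad → kalzuvad
  rule 3 (unconditioned shift): kalzuvad → kalzuvat
  ⇒ Dotor kalzuvat
Dezilish: start from *kalzubad.
  rule 1 (unconditioned shift): kalzubad → karzubad
  rule 2: no change — karzubad
  rule 3 (vowel merger): karzubad → karzobad
  ⇒ Dezilish karzobad
*kalzubad is the unique common source.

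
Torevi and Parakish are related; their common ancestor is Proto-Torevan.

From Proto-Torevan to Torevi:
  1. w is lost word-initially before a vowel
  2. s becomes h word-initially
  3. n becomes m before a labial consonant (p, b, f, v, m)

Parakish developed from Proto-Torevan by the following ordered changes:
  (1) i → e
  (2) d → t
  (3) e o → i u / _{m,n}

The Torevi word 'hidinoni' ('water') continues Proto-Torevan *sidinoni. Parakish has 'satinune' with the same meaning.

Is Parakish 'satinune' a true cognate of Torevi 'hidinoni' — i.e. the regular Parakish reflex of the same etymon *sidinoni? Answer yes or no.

Derive the expected Parakish reflex of *sidinoni:
Parakish: *sidinoni > sedenone > setenone > setinune  (by vowel merger, unconditioned shift, pre-nasal raising)
The regular Parakish reflex would be 'setinune', but the attested form is 'satinune'. The correspondence is irregular, so they are not cognates (the Parakish form has a different source).

no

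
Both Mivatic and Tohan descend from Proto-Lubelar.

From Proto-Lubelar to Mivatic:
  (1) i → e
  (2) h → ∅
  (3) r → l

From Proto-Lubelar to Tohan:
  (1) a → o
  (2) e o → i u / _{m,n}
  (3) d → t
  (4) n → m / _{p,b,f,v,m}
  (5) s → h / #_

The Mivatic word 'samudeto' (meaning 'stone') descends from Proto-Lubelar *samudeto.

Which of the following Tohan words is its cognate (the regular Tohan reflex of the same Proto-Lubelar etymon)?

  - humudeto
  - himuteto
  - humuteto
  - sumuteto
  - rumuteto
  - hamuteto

Tohan: start from *samudeto.
  rule 1 (vowel merger): samudeto → somudeto
  rule 2 (pre-nasal raising): somudeto → sumudeto
  rule 3 (unconditioned shift): sumudeto → sumuteto
  rule 4: no change — sumuteto
  rule 5 (debuccalisation): sumuteto → humuteto
  ⇒ Tohan humuteto

humuteto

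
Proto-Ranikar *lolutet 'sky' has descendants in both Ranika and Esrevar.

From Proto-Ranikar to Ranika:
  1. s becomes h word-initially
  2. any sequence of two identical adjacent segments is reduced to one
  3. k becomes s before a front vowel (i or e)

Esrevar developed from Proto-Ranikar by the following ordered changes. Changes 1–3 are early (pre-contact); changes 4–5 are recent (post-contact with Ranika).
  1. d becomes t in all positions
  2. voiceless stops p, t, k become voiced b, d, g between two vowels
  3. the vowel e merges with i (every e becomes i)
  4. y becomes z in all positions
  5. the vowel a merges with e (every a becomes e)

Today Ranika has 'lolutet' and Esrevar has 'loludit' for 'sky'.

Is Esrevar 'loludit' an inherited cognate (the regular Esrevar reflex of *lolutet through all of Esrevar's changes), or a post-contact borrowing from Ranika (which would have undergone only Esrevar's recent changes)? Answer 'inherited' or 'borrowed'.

inherited

If inherited, *lolutet would pass through all of Esrevar's changes:
Esrevar: start from *lolutet.
  rule 1: no change — lolutet
  rule 2 (intervocalic voicing): lolutet → loludet
  rule 3 (vowel merger): loludet → loludit
  rule 4: no change — loludit
  rule 5: no change — loludit
  ⇒ Esrevar loludit
If borrowed from Ranika 'lolutet' after the early changes, it would undergo only the recent ones:
  rule 4 (unconditioned shift): no change (lolutet)
  rule 5 (vowel merger): no change (lolutet)
  ⇒ as a loan: lolutet
Esrevar 'loludit' matches the inherited outcome exactly, so it is an inherited cognate, not a loan.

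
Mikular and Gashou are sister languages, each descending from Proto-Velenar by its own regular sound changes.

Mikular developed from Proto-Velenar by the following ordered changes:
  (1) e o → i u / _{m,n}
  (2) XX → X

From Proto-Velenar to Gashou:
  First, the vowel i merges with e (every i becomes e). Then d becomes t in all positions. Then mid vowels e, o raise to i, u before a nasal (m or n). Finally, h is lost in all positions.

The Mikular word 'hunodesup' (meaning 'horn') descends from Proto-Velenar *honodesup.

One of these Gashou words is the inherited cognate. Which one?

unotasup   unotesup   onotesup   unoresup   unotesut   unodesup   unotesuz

unotesup

Gashou: *honodesup
  honodesup (rule 1 does not apply)
  honodesup → honotesup   [unconditioned shift]
  honotesup → hunotesup   [pre-nasal raising]
  hunotesup → unotesup   [h-loss]
  giving Gashou unotesup.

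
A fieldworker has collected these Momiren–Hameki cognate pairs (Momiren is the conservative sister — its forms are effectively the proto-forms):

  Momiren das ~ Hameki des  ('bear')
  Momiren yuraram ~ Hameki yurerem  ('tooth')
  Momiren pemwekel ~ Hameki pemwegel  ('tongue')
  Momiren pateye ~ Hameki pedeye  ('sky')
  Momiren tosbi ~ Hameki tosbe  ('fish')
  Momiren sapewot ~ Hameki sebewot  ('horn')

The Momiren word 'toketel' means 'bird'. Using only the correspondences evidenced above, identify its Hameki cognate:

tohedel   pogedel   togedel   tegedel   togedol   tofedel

pemwekel ~ pemwegel — Momiren k corresponds to Hameki g between vowels (before a front vowel).
pateye ~ pedeye — Momiren t corresponds to Hameki d between vowels (before a front vowel).
Applying these to Momiren 'toketel':
  toketel → togetel   (k→g between vowels (before a front vowel))
  togetel → togedel   (t→d between vowels (before a front vowel))
So the Hameki cognate is 'togedel'.

togedel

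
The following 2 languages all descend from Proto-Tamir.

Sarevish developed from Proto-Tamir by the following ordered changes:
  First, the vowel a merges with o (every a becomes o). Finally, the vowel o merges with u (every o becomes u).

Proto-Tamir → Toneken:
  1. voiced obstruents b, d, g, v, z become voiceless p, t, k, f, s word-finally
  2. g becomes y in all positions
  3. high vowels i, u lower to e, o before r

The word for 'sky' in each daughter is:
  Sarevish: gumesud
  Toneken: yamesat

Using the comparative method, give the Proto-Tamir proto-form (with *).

*gamesad

Position 6: Sarevish has u, Toneken has a. Toneken preserves a here (none of its changes turn any other segment into a), so the proto-segment is *a.
Position 2: Sarevish has u, Toneken has a. Toneken preserves a here (none of its changes turn any other segment into a), so the proto-segment is *a.
Continuing position by position gives *gamesad; check it forward:
Sarevish: *gamesad
  gamesad → gomesod   [vowel merger]
  gomesod → gumesud   [vowel merger]
  giving Sarevish gumesud.
Toneken: start from *gamesad.
  rule 1 (final devoicing): gamesad → gamesat
  rule 2 (unconditioned shift): gamesat → yamesat
  rule 3: no change — yamesat
  ⇒ Toneken yamesat
Only *gamesad yields all of Sarevish gumesud, Toneken yamesat.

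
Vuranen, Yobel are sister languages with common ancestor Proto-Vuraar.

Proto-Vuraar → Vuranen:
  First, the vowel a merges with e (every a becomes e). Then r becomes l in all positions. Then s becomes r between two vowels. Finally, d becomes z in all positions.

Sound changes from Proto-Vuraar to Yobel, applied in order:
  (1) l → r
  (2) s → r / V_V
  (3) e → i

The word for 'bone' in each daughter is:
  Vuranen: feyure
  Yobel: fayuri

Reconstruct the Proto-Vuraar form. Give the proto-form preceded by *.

Position 6: Vuranen has e, Yobel has i. Taking the neighbouring segments as reconstructed: Vuranen e could go back to *a or *e; Yobel i could go back to *e or *i — the one source consistent with every daughter is *e.
Position 5: Vuranen has r, Yobel has r. In Vuranen, r can only continue *s, so the proto-segment is *s.
Continuing position by position gives *fayuse; check it forward:
Vuranen: start from *fayuse.
  rule 1 (vowel merger): fayuse → feyuse
  rule 2: no change — feyuse
  rule 3 (rhotacism): feyuse → feyure
  rule 4: no change — feyure
  ⇒ Vuranen feyure
Yobel: *fayuse > fayure > fayuri  (by rhotacism, vowel merger)
Only *fayuse yields all of Vuranen feyure, Yobel fayuri.

*fayuse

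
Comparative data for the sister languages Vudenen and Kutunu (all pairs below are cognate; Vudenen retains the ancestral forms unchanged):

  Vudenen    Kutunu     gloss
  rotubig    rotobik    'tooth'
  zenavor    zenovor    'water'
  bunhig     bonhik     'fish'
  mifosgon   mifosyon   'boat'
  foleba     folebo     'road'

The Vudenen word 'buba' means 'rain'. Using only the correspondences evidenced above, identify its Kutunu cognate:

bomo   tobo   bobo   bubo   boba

rotubig ~ rotobik — Vudenen u corresponds to Kutunu o after a consonant, before a labial obstruent.
foleba ~ folebo — Vudenen a corresponds to Kutunu o word-finally.
Applying these to Vudenen 'buba':
  buba → boba   (u→o after a consonant, before a labial obstruent)
  boba → bobo   (a→o word-finally)
So the Kutunu cognate is 'bobo'.

bobo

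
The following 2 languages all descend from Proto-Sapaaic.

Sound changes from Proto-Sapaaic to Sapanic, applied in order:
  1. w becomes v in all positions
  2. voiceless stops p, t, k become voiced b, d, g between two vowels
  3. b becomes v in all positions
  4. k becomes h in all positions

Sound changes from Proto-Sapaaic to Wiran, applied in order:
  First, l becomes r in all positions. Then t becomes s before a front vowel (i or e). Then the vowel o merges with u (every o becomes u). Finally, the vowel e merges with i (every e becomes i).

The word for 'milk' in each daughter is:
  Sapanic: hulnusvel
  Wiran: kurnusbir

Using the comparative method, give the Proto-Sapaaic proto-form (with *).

*kulnusbel

Position 9: Sapanic has l, Wiran has r. Sapanic preserves l here (none of its changes turn any other segment into l), so the proto-segment is *l.
Position 7: Sapanic has v, Wiran has b. Wiran preserves b here (none of its changes turn any other segment into b), so the proto-segment is *b.
Continuing position by position gives *kulnusbel; check it forward:
Sapanic: *kulnusbel
  kulnusbel (rule 1 does not apply)
  kulnusbel (rule 2 does not apply)
  kulnusbel → kulnusvel   [unconditioned shift]
  kulnusvel → hulnusvel   [unconditioned shift]
  giving Sapanic hulnusvel.
Wiran: *kulnusbel > kurnusber > kurnusbir  (by unconditioned shift, vowel merger)
No other proto-form is consistent with every reflex, so the reconstruction is *kulnusbel.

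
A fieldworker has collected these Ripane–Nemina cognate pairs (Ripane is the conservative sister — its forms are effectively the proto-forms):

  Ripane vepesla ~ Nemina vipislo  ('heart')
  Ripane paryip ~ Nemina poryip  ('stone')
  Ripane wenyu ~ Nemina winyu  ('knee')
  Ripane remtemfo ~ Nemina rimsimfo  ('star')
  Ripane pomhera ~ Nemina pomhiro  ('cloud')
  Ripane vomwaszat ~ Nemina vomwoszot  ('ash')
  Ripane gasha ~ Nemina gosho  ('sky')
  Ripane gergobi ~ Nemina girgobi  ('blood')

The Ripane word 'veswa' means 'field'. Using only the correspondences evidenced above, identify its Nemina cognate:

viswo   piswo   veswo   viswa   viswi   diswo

viswo

vepesla ~ vipislo — Ripane e corresponds to Nemina i after a consonant, before a consonant other than r, m, n, p, b, f, v.
vepesla ~ vipislo, pomhera ~ pomhiro — Ripane a corresponds to Nemina o word-finally.
Applying these to Ripane 'veswa':
  veswa → viswa   (e→i after a consonant, before a consonant other than r, m, n, p, b, f, v)
  viswa → viswo   (a→o word-finally)
So the Nemina cognate is 'viswo'.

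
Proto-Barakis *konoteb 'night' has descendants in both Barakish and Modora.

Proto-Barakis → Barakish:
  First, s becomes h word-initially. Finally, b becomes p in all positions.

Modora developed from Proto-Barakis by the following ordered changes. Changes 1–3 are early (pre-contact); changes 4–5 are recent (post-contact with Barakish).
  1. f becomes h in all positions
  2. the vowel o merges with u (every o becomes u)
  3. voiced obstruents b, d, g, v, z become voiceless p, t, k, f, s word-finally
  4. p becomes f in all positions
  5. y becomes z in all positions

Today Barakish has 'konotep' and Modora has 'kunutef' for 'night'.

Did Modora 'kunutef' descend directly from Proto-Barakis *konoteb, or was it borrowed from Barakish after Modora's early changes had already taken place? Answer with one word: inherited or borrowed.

inherited

If inherited, *konoteb would pass through all of Modora's changes:
Modora: *konoteb > kunuteb > kunutep > kunutef  (by vowel merger, final devoicing, unconditioned shift)
If borrowed from Barakish 'konotep' after the early changes, it would undergo only the recent ones:
  rule 4 (unconditioned shift): konotep → konotef
  rule 5 (unconditioned shift): no change (konotef)
  ⇒ as a loan: konotef
Modora 'kunutef' matches the inherited outcome exactly, so it is an inherited cognate, not a loan.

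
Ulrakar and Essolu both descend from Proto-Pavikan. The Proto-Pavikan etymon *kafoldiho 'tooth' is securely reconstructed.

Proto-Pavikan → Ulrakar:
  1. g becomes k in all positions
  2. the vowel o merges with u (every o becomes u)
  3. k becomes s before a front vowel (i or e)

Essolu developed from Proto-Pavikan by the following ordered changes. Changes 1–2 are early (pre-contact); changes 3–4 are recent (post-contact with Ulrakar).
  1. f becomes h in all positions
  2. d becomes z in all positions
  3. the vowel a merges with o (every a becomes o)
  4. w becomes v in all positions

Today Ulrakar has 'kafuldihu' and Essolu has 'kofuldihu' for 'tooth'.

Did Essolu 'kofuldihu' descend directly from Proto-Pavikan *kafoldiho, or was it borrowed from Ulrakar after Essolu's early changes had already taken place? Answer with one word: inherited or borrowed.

If inherited, *kafoldiho would pass through all of Essolu's changes:
Essolu: *kafoldiho
  kafoldiho → kaholdiho   [unconditioned shift]
  kaholdiho → kaholziho   [unconditioned shift]
  kaholziho → koholziho   [vowel merger]
  koholziho (rule 4 does not apply)
  giving Essolu koholziho.
If borrowed from Ulrakar 'kafuldihu' after the early changes, it would undergo only the recent ones:
  rule 3 (vowel merger): kafuldihu → kofuldihu
  rule 4 (unconditioned shift): no change (kofuldihu)
  ⇒ as a loan: kofuldihu
Essolu 'kofuldihu' matches the loan outcome 'kofuldihu', not the inherited 'koholziho' — it skipped the early Essolu changes, so it was borrowed from Ulrakar.

borrowed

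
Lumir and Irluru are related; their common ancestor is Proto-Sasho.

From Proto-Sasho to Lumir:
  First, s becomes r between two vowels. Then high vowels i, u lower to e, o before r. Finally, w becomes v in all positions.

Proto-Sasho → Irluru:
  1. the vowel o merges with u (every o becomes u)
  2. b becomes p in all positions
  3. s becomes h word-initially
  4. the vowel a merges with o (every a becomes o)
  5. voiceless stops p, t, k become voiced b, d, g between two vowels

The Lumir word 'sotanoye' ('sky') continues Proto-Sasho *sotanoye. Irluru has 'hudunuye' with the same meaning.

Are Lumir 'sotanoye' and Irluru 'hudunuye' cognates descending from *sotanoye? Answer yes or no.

no

Derive the expected Irluru reflex of *sotanoye:
Irluru: *sotanoye > sutanuye > hutanuye > hutonuye > hudonuye  (by vowel merger, debuccalisation, vowel merger, intervocalic voicing)
The regular Irluru reflex would be 'hudonuye', but the attested form is 'hudunuye'. The correspondence is irregular, so they are not cognates (the Irluru form has a different source).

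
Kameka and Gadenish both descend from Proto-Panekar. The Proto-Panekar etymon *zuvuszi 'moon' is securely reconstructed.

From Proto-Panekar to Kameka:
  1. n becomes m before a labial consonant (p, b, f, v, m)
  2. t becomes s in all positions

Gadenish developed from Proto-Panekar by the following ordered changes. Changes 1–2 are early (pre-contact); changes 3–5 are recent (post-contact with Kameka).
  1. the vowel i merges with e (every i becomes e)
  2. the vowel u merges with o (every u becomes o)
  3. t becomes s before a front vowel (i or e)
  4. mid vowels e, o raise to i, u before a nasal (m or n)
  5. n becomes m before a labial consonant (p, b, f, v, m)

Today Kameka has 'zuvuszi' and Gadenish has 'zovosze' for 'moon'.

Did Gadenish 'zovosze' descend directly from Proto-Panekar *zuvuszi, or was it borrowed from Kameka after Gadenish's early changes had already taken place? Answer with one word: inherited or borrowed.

If inherited, *zuvuszi would pass through all of Gadenish's changes:
Gadenish: *zuvuszi > zuvusze > zovosze  (by vowel merger, vowel merger)
If borrowed from Kameka 'zuvuszi' after the early changes, it would undergo only the recent ones:
  rule 3 (palatalisation): no change (zuvuszi)
  rule 4 (pre-nasal raising): no change (zuvuszi)
  rule 5 (nasal place assimilation): no change (zuvuszi)
  ⇒ as a loan: zuvuszi
Gadenish 'zovosze' matches the inherited outcome exactly, so it is an inherited cognate, not a loan.

inherited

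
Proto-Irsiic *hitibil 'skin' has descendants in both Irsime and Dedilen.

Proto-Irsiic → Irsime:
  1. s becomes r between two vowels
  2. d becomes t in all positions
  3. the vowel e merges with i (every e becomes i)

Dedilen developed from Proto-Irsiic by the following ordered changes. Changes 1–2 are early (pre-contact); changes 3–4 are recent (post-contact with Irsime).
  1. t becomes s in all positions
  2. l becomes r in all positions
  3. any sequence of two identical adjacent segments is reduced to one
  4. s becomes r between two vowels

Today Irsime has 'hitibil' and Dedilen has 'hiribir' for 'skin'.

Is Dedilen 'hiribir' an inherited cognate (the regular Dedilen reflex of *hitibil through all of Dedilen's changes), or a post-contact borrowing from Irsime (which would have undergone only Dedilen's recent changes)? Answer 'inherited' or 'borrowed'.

inherited

If inherited, *hitibil would pass through all of Dedilen's changes:
Dedilen: *hitibil
  hitibil → hisibil   [unconditioned shift]
  hisibil → hisibir   [unconditioned shift]
  hisibir (rule 3 does not apply)
  hisibir → hiribir   [rhotacism]
  giving Dedilen hiribir.
If borrowed from Irsime 'hitibil' after the early changes, it would undergo only the recent ones:
  rule 3 (degemination): no change (hitibil)
  rule 4 (rhotacism): no change (hitibil)
  ⇒ as a loan: hitibil
Dedilen 'hiribir' matches the inherited outcome exactly, so it is an inherited cognate, not a loan.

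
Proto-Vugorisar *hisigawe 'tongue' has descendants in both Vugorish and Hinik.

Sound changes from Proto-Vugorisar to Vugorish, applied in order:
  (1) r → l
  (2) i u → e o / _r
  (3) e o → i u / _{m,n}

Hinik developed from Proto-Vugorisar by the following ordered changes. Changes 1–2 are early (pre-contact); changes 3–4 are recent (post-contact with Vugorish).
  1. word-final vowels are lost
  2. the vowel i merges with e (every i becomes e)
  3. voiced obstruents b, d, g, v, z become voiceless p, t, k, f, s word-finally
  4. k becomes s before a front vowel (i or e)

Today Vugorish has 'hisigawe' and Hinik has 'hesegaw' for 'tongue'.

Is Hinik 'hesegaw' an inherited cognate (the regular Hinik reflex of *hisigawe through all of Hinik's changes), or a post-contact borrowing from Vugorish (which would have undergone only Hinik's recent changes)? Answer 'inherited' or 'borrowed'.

inherited

If inherited, *hisigawe would pass through all of Hinik's changes:
Hinik: *hisigawe > hisigaw > hesegaw  (by apocope, vowel merger)
If borrowed from Vugorish 'hisigawe' after the early changes, it would undergo only the recent ones:
  rule 3 (final devoicing): no change (hisigawe)
  rule 4 (palatalisation): no change (hisigawe)
  ⇒ as a loan: hisigawe
Hinik 'hesegaw' matches the inherited outcome exactly, so it is an inherited cognate, not a loan.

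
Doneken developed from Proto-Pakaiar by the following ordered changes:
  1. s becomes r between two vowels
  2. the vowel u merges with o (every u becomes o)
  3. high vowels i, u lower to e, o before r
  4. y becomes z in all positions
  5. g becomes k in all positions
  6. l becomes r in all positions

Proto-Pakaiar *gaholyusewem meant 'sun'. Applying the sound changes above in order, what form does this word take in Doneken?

kahorzorewem

Doneken: *gaholyusewem > gaholyurewem > gaholyorewem > gaholzorewem > kaholzorewem > kahorzorewem  (by rhotacism, vowel merger, unconditioned shift, unconditioned shift, unconditioned shift)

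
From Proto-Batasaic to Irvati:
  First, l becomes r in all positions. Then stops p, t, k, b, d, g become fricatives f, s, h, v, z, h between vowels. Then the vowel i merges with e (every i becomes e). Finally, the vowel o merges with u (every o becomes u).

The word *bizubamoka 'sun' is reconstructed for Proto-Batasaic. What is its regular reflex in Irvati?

bezuvamuha

Irvati: start from *bizubamoka.
  rule 1: no change — bizubamoka
  rule 2 (intervocalic lenition): bizubamoka → bizuvamoha
  rule 3 (vowel merger): bizuvamoha → bezuvamoha
  rule 4 (vowel merger): bezuvamoha → bezuvamuha
  ⇒ Irvati bezuvamuha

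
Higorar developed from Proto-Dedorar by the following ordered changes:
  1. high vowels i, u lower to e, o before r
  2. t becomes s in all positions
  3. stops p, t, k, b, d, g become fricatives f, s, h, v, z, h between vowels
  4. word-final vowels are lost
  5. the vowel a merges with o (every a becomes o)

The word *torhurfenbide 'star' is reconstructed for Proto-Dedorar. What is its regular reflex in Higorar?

sorhorfenbiz

Higorar: *torhurfenbide > torhorfenbide > sorhorfenbide > sorhorfenbize > sorhorfenbiz  (by pre-rhotic lowering, unconditioned shift, intervocalic lenition, apocope)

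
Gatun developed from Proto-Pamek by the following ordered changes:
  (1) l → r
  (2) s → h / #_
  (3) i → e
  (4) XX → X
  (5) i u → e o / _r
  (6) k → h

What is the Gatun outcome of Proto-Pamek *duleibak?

Gatun: start from *duleibak.
  rule 1 (unconditioned shift): duleibak → dureibak
  rule 2: no change — dureibak
  rule 3 (vowel merger): dureibak → dureebak
  rule 4 (degemination): dureebak → durebak
  rule 5 (pre-rhotic lowering): durebak → dorebak
  rule 6 (unconditioned shift): dorebak → dorebah
  ⇒ Gatun dorebah

dorebah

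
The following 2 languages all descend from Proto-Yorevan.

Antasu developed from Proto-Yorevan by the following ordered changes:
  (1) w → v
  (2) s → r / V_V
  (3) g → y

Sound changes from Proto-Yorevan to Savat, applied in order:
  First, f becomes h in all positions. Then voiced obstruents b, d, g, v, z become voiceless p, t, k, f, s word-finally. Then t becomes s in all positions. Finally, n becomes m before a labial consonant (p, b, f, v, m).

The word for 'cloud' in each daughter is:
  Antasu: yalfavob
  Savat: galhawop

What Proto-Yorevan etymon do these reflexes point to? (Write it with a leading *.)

*galfawob

Position 6: Antasu has v, Savat has w. Savat preserves w here (none of its changes turn any other segment into w), so the proto-segment is *w.
Position 1: Antasu has y, Savat has g. Savat preserves g here (none of its changes turn any other segment into g), so the proto-segment is *g.
Position 8: Antasu has b, Savat has p. Antasu preserves b here (none of its changes turn any other segment into b), so the proto-segment is *b.
Continuing position by position gives *galfawob; check it forward:
Antasu: *galfawob
  galfawob → galfavob   [unconditioned shift]
  galfavob (rule 2 does not apply)
  galfavob → yalfavob   [unconditioned shift]
  giving Antasu yalfavob.
Savat: *galfawob
  galfawob → galhawob   [unconditioned shift]
  galhawob → galhawop   [final devoicing]
  galhawop (rule 3 does not apply)
  galhawop (rule 4 does not apply)
  giving Savat galhawop.
*galfawob is the unique common source.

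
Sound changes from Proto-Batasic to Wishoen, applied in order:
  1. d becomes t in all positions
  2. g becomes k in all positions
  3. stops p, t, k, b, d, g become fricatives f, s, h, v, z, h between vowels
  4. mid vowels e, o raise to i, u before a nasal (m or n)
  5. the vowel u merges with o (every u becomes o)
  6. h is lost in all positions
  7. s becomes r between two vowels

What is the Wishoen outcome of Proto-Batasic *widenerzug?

Wishoen: *widenerzug
  widenerzug → witenerzug   [unconditioned shift]
  witenerzug → witenerzuk   [unconditioned shift]
  witenerzuk → wisenerzuk   [intervocalic lenition]
  wisenerzuk → wisinerzuk   [pre-nasal raising]
  wisinerzuk → wisinerzok   [vowel merger]
  wisinerzok (rule 6 does not apply)
  wisinerzok → wirinerzok   [rhotacism]
  giving Wishoen wirinerzok.

wirinerzok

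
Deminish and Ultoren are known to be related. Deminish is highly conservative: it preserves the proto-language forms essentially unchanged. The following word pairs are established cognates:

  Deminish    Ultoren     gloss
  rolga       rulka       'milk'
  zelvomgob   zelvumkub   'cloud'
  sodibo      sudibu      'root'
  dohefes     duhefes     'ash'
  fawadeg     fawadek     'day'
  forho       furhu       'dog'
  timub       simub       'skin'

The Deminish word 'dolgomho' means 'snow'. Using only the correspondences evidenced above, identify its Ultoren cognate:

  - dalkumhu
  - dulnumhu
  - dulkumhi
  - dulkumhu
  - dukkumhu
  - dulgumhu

dulkumhu

rolga ~ rulka, sodibo ~ sudibu — Deminish o corresponds to Ultoren u after a consonant, before a consonant other than r, m, n, p, b, f, v.
zelvomgob ~ zelvumkub — Deminish g corresponds to Ultoren k after a consonant, before a back vowel.
zelvomgob ~ zelvumkub — Deminish o corresponds to Ultoren u after a consonant, before a nasal.
sodibo ~ sudibu, forho ~ furhu — Deminish o corresponds to Ultoren u word-finally.
Applying these to Deminish 'dolgomho':
  dolgomho → dulgomho   (o→u after a consonant, before a consonant other than r, m, n, p, b, f, v)
  dulgomho → dulkomho   (g→k after a consonant, before a back vowel)
  dulkomho → dulkumho   (o→u after a consonant, before a nasal)
  dulkumho → dulkumhu   (o→u word-finally)
So the Ultoren cognate is 'dulkumhu'.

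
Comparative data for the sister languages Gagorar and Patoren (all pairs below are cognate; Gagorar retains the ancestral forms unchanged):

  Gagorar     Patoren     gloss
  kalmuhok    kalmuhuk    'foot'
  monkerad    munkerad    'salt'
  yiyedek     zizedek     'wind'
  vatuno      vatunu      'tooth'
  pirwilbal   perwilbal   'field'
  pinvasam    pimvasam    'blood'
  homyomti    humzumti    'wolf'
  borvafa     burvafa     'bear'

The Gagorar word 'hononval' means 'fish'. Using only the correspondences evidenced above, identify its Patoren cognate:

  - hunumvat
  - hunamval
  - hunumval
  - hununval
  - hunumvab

hunumval

monkerad ~ munkerad — Gagorar o corresponds to Patoren u after a consonant, before a nasal.
pinvasam ~ pimvasam — Gagorar n corresponds to Patoren m after a vowel, before a labial obstruent.
Applying these to Gagorar 'hononval':
  hononval → hunonval   (o→u after a consonant, before a nasal)
  hunonval → hununval   (o→u after a consonant, before a nasal)
  hununval → hunumval   (n→m after a vowel, before a labial obstruent)
So the Patoren cognate is 'hunumval'.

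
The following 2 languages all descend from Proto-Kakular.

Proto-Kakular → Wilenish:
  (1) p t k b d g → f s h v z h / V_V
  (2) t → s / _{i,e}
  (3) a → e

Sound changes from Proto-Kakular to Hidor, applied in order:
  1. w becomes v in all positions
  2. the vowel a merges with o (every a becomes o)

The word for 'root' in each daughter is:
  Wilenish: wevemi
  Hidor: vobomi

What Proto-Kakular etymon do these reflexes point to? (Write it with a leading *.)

Position 4: Wilenish has e, Hidor has o. Taking the neighbouring segments as reconstructed: Wilenish e could go back to *a or *e; Hidor o could go back to *a or *o — the one source consistent with every daughter is *a.
Position 3: Wilenish has v, Hidor has b. Hidor preserves b here (none of its changes turn any other segment into b), so the proto-segment is *b.
Verify the candidate proto-form against each daughter:
Wilenish: *wabami > wavami > wevemi  (by intervocalic lenition, vowel merger)
Hidor: *wabami > vabami > vobomi  (by unconditioned shift, vowel merger)
No other proto-form is consistent with every reflex, so the reconstruction is *wabami.

*wabami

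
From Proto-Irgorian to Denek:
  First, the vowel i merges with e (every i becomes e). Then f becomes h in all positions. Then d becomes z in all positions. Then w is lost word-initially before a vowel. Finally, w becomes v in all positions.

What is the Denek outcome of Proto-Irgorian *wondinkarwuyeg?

onzenkarvuyeg

Denek: start from *wondinkarwuyeg.
  rule 1 (vowel merger): wondinkarwuyeg → wondenkarwuyeg
  rule 2: no change — wondenkarwuyeg
  rule 3 (unconditioned shift): wondenkarwuyeg → wonzenkarwuyeg
  rule 4 (glide loss): wonzenkarwuyeg → onzenkarwuyeg
  rule 5 (unconditioned shift): onzenkarwuyeg → onzenkarvuyeg
  ⇒ Denek onzenkarvuyeg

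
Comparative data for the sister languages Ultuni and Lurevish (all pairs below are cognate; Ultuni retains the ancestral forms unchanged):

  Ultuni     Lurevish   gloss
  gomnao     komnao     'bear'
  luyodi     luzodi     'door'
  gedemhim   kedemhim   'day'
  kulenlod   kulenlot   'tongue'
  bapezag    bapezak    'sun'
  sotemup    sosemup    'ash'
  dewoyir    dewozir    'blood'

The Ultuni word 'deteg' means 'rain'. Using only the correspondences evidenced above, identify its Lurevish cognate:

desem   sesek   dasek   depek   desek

sotemup ~ sosemup — Ultuni t corresponds to Lurevish s between vowels (before a front vowel).
bapezag ~ bapezak — Ultuni g corresponds to Lurevish k word-finally.
Applying these to Ultuni 'deteg':
  deteg → deseg   (t→s between vowels (before a front vowel))
  deseg → desek   (g→k word-finally)
So the Lurevish cognate is 'desek'.

desek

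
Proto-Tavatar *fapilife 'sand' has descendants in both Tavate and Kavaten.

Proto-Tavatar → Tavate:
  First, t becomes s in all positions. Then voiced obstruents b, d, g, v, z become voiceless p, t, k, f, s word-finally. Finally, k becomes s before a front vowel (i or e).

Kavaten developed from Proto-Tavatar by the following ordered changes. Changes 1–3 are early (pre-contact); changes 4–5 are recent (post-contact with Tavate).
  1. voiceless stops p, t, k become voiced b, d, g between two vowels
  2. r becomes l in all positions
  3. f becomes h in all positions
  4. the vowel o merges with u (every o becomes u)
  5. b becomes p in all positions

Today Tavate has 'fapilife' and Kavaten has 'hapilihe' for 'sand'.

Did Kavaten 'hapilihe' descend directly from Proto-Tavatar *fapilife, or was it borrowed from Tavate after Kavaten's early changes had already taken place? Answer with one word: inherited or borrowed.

inherited

If inherited, *fapilife would pass through all of Kavaten's changes:
Kavaten: *fapilife > fabilife > habilihe > hapilihe  (by intervocalic voicing, unconditioned shift, unconditioned shift)
If borrowed from Tavate 'fapilife' after the early changes, it would undergo only the recent ones:
  rule 4 (vowel merger): no change (fapilife)
  rule 5 (unconditioned shift): no change (fapilife)
  ⇒ as a loan: fapilife
Kavaten 'hapilihe' matches the inherited outcome exactly, so it is an inherited cognate, not a loan.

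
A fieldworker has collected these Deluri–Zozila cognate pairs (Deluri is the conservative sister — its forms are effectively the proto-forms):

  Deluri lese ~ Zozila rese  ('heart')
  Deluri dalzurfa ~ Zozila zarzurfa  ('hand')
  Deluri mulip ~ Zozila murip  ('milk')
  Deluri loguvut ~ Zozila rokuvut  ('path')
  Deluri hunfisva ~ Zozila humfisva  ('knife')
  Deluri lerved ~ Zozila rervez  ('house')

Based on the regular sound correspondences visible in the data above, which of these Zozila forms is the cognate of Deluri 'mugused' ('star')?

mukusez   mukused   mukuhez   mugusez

loguvut ~ rokuvut — Deluri g corresponds to Zozila k between vowels (before a back vowel).
lerved ~ rervez — Deluri d corresponds to Zozila z word-finally.
Applying these to Deluri 'mugused':
  mugused → mukused   (g→k between vowels (before a back vowel))
  mukused → mukusez   (d→z word-finally)
So the Zozila cognate is 'mukusez'.

mukusez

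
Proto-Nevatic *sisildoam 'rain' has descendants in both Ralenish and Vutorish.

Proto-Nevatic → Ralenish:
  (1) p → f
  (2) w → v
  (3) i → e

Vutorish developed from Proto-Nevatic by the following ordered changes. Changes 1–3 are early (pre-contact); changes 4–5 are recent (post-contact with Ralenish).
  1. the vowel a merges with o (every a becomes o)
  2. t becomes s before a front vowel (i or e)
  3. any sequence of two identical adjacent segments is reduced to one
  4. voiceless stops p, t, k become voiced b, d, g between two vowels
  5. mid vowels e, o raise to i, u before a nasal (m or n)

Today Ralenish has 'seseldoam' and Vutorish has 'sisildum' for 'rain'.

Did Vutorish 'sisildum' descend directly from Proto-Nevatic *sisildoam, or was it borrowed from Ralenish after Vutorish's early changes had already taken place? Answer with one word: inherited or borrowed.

If inherited, *sisildoam would pass through all of Vutorish's changes:
Vutorish: *sisildoam
  sisildoam → sisildoom   [vowel merger]
  sisildoom (rule 2 does not apply)
  sisildoom → sisildom   [degemination]
  sisildom (rule 4 does not apply)
  sisildom → sisildum   [pre-nasal raising]
  giving Vutorish sisildum.
If borrowed from Ralenish 'seseldoam' after the early changes, it would undergo only the recent ones:
  rule 4 (intervocalic voicing): no change (seseldoam)
  rule 5 (pre-nasal raising): no change (seseldoam)
  ⇒ as a loan: seseldoam
Vutorish 'sisildum' matches the inherited outcome exactly, so it is an inherited cognate, not a loan.

inherited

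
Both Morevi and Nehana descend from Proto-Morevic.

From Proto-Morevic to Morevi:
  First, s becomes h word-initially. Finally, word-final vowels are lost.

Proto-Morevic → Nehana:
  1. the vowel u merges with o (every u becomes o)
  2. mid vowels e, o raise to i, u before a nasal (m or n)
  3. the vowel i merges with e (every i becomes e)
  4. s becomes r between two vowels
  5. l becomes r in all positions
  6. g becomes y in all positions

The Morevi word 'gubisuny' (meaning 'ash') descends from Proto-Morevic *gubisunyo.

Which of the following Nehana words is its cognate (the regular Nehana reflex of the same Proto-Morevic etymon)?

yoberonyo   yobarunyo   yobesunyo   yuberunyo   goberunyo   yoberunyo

Nehana: *gubisunyo
  gubisunyo → gobisonyo   [vowel merger]
  gobisonyo → gobisunyo   [pre-nasal raising]
  gobisunyo → gobesunyo   [vowel merger]
  gobesunyo → goberunyo   [rhotacism]
  goberunyo (rule 5 does not apply)
  goberunyo → yoberunyo   [unconditioned shift]
  giving Nehana yoberunyo.
Among the options, 'yoberunyo' alone shows every Nehana change applied in order.

yoberunyo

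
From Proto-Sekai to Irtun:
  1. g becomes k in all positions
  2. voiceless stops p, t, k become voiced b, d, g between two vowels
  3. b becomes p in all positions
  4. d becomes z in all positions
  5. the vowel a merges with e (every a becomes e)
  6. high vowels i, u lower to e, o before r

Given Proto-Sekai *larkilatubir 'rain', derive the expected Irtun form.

Irtun: *larkilatubir > larkiladubir > larkiladupir > larkilazupir > lerkilezupir > lerkilezuper  (by intervocalic voicing, unconditioned shift, unconditioned shift, vowel merger, pre-rhotic lowering)

lerkilezuper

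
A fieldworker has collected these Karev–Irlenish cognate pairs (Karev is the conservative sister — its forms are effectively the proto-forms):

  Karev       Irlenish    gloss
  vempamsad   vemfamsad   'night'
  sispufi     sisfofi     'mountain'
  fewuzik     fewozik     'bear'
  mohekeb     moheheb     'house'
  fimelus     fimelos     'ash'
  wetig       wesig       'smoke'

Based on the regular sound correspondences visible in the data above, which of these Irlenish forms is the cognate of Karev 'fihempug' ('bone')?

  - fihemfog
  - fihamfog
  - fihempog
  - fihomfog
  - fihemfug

fihemfog

sispufi ~ sisfofi — Karev p corresponds to Irlenish f after a consonant, before a back vowel.
fewuzik ~ fewozik, fimelus ~ fimelos — Karev u corresponds to Irlenish o after a consonant, before a consonant other than r, m, n, p, b, f, v.
Applying these to Karev 'fihempug':
  fihempug → fihemfug   (p→f after a consonant, before a back vowel)
  fihemfug → fihemfog   (u→o after a consonant, before a consonant other than r, m, n, p, b, f, v)
So the Irlenish cognate is 'fihemfog'.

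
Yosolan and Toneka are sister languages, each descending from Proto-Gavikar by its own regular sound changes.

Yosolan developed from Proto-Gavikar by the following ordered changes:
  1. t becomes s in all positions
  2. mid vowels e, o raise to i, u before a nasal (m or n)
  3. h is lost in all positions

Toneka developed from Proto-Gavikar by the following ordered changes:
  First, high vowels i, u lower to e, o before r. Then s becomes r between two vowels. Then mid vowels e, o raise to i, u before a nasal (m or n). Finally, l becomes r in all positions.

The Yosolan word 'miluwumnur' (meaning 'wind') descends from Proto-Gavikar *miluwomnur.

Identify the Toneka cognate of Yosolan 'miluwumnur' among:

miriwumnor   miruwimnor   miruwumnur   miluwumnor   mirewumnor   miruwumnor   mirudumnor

miruwumnor

Toneka: *miluwomnur
  miluwomnur → miluwomnor   [pre-rhotic lowering]
  miluwomnor (rule 2 does not apply)
  miluwomnor → miluwumnor   [pre-nasal raising]
  miluwumnor → miruwumnor   [unconditioned shift]
  giving Toneka miruwumnor.
Among the options, 'miruwumnor' alone shows every Toneka change applied in order.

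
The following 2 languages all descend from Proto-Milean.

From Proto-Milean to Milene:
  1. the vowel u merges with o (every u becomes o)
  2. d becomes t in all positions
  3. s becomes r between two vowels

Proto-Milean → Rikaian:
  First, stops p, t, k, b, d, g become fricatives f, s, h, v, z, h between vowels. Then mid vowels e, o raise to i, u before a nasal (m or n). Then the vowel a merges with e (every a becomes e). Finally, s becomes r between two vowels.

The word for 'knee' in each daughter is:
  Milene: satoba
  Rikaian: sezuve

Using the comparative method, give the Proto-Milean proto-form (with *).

Position 5: Milene has b, Rikaian has v. Milene preserves b here (none of its changes turn any other segment into b), so the proto-segment is *b.
Position 2: Milene has a, Rikaian has e. Milene preserves a here (none of its changes turn any other segment into a), so the proto-segment is *a.
This points to *saduba. Verify forward in each daughter:
Milene: start from *saduba.
  rule 1 (vowel merger): saduba → sadoba
  rule 2 (unconditioned shift): sadoba → satoba
  rule 3: no change — satoba
  ⇒ Milene satoba
Rikaian: start from *saduba.
  rule 1 (intervocalic lenition): saduba → sazuva
  rule 2: no change — sazuva
  rule 3 (vowel merger): sazuva → sezuve
  rule 4: no change — sezuve
  ⇒ Rikaian sezuve
Only *saduba yields all of Milene satoba, Rikaian sezuve.

*saduba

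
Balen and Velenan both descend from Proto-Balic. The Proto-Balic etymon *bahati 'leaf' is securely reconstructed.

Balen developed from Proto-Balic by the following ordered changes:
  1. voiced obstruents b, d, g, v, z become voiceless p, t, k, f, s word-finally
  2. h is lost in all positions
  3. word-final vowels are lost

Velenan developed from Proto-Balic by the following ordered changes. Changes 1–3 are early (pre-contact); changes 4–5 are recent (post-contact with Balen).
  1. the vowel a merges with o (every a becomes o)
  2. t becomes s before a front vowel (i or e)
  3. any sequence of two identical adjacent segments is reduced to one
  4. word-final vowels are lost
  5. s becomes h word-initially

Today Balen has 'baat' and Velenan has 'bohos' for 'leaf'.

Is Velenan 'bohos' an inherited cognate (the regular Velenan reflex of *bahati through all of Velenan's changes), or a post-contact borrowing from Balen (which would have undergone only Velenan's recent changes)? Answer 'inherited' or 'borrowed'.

If inherited, *bahati would pass through all of Velenan's changes:
Velenan: *bahati > bohoti > bohosi > bohos  (by vowel merger, palatalisation, apocope)
If borrowed from Balen 'baat' after the early changes, it would undergo only the recent ones:
  rule 4 (apocope): no change (baat)
  rule 5 (debuccalisation): no change (baat)
  ⇒ as a loan: baat
Velenan 'bohos' matches the inherited outcome exactly, so it is an inherited cognate, not a loan.

inherited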